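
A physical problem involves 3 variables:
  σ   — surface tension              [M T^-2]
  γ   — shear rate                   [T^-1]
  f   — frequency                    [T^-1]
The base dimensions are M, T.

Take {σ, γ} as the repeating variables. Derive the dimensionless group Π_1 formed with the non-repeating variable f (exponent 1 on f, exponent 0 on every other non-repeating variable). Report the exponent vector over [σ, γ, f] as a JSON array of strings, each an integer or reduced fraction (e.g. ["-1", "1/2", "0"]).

Dimensional matrix (M×T by σ×γ×f):
  M: [ 1  0  0]
  T: [-2 -1 -1]
RREF → pivots at {σ,γ} ⇒ r = 2
Repeat: σ,γ; free: f
RREF:
  r0: [   1    0    0]
  r1: [   0    1    1]
Fix exponent of f at 1; solve each RREF row for its pivot's exponent:
  r0: exp(σ) + (0)·1 = 0 ⇒ exp(σ) = 0
  r1: exp(γ) + (1)·1 = 0 ⇒ exp(γ) = -1
Π_1 = γ^-1 · f

["0", "-1", "1"]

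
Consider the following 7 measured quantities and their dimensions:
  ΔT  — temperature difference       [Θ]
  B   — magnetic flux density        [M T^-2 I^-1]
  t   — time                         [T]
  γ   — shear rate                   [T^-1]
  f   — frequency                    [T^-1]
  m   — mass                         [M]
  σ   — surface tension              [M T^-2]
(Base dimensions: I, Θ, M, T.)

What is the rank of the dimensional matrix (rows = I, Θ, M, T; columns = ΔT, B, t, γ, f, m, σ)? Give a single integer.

Exponent matrix [I,Θ,M,T] × [ΔT,B,t,γ,f,m,σ]:
  I: [ 0 -1  0  0  0  0  0]
  Θ: [ 1  0  0  0  0  0  0]
  M: [ 0  1  0  0  0  1  1]
  T: [ 0 -2  1 -1 -1  0 -2]
Echelon form has 4 nonzero rows (pivots: ΔT,B,t,m)

4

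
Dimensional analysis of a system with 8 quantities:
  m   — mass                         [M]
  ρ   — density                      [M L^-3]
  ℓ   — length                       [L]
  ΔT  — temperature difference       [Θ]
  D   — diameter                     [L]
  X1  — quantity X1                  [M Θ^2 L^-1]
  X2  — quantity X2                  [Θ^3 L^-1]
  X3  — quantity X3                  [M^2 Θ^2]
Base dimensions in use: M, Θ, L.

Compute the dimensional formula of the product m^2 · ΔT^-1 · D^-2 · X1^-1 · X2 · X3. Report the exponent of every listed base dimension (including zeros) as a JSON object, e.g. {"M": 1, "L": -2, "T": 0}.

Dimensional matrix (M×Θ×L by m×ρ×ℓ×ΔT×D×X1×X2×X3):
  M: [ 1  1  0  0  0  1  0  2]
  Θ: [ 0  0  0  1  0  2  3  2]
  L: [ 0 -3  1  0  1 -1 -1  0]
  [M]: (2)·1+(-1)·0+(-2)·0+(-1)·1+(1)·0+(1)·2 = 3
  [Θ]: (2)·0+(-1)·1+(-2)·0+(-1)·2+(1)·3+(1)·2 = 2
  [L]: (2)·0+(-1)·0+(-2)·1+(-1)·-1+(1)·-1+(1)·0 = -2
⇒ M^3 Θ^2 L^-2

{"M": 3, "Θ": 2, "L": -2}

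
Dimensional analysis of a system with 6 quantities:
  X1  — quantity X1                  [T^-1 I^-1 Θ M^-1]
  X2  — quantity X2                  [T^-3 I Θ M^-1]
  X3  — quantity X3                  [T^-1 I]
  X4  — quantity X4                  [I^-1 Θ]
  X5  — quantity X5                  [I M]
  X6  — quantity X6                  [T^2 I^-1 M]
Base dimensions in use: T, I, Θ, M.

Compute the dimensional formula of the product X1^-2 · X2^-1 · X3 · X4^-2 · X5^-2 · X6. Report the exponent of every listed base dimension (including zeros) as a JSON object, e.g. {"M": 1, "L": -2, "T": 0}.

Write exponents as rows T,I,Θ,M / cols X1,X2,X3,X4,X5,X6:
  T: [-1 -3 -1  0  0  2]
  I: [-1  1  1 -1  1 -1]
  Θ: [ 1  1  0  1  0  0]
  M: [-1 -1  0  0  1  1]
  [T]: (-2)·-1+(-1)·-3+(1)·-1+(-2)·0+(-2)·0+(1)·2 = 6
  [I]: (-2)·-1+(-1)·1+(1)·1+(-2)·-1+(-2)·1+(1)·-1 = 1
  [Θ]: (-2)·1+(-1)·1+(1)·0+(-2)·1+(-2)·0+(1)·0 = -5
  [M]: (-2)·-1+(-1)·-1+(1)·0+(-2)·0+(-2)·1+(1)·1 = 2
⇒ T^6 I Θ^-5 M^2

{"T": 6, "I": 1, "Θ": -5, "M": 2}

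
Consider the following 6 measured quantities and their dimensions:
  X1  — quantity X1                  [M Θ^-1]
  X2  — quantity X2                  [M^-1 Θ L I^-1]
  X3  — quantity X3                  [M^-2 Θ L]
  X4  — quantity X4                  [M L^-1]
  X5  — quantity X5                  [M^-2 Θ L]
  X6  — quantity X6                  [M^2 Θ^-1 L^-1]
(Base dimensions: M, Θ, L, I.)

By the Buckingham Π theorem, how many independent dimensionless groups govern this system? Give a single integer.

Exponent matrix [M,Θ,L,I] × [X1,X2,X3,X4,X5,X6]:
  M: [ 1 -1 -2  1 -2  2]
  Θ: [-1  1  1  0  1 -1]
  L: [ 0  1  1 -1  1 -1]
  I: [ 0 -1  0  0  0  0]
Echelon form has 3 nonzero rows (pivots: X1,X2,X3)
Π count = n − r = 6 − 3 = 3

3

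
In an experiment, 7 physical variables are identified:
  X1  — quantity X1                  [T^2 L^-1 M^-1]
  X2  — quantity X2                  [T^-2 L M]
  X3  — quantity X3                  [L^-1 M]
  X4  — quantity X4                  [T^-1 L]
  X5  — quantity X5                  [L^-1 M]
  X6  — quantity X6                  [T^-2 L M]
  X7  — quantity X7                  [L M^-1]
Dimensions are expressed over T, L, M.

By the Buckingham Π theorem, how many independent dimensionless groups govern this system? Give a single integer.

5

Exponent matrix [T,L,M] × [X1,X2,X3,X4,X5,X6,X7]:
  T: [ 2 -2  0 -1  0 -2  0]
  L: [-1  1 -1  1 -1  1  1]
  M: [-1  1  1  0  1  1 -1]
Row reduction gives pivot columns X1,X3; rank = 2
n=7, r=2 ⇒ 5 dimensionless groups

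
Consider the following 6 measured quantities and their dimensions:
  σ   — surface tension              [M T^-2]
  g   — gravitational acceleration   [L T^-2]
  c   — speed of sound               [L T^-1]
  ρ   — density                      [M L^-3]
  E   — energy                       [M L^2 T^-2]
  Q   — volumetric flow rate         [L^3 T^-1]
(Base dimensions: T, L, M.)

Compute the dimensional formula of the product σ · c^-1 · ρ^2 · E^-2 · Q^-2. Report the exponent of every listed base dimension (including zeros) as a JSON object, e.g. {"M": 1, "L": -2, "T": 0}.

{"T": 5, "L": -17, "M": 1}

Dimensional matrix (T×L×M by σ×g×c×ρ×E×Q):
  T: [-2 -2 -1  0 -2 -1]
  L: [ 0  1  1 -3  2  3]
  M: [ 1  0  0  1  1  0]
  [T]: (1)·-2+(-1)·-1+(2)·0+(-2)·-2+(-2)·-1 = 5
  [L]: (1)·0+(-1)·1+(2)·-3+(-2)·2+(-2)·3 = -17
  [M]: (1)·1+(-1)·0+(2)·1+(-2)·1+(-2)·0 = 1
⇒ T^5 L^-17 M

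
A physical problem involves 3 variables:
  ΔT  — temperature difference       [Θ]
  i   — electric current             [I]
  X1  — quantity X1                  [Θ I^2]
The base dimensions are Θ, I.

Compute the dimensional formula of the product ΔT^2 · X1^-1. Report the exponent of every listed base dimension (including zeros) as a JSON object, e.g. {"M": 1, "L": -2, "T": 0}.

Exponent matrix [Θ,I] × [ΔT,i,X1]:
  Θ: [ 1  0  1]
  I: [ 0  1  2]
  [Θ]: (2)·1+(-1)·1 = 1
  [I]: (2)·0+(-1)·2 = -2
⇒ Θ I^-2

{"Θ": 1, "I": -2}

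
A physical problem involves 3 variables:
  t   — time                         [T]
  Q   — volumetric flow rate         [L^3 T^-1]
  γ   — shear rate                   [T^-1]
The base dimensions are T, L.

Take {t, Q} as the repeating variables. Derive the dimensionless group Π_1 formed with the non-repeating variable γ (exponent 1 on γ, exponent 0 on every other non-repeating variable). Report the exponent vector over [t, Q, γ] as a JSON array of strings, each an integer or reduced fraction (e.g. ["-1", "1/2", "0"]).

["1", "0", "1"]

Dimensional matrix (T×L by t×Q×γ):
  T: [ 1 -1 -1]
  L: [ 0  3  0]
Row reduction gives pivot columns t,Q; rank = 2
Repeat: t,Q; free: γ
RREF:
  r0: [   1    0   -1]
  r1: [   0    1    0]
Fix exponent of γ at 1; solve each RREF row for its pivot's exponent:
  r0: exp(t) + (-1)·1 = 0 ⇒ exp(t) = 1
  r1: exp(Q) + (0)·1 = 0 ⇒ exp(Q) = 0
Π_1 = t · γ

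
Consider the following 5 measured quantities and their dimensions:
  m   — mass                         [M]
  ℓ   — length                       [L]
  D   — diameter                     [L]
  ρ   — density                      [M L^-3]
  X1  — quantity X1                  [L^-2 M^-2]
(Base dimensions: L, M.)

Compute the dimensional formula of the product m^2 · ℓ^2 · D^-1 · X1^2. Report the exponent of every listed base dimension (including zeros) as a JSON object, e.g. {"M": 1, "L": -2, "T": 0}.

Dimensional matrix (L×M by m×ℓ×D×ρ×X1):
  L: [ 0  1  1 -3 -2]
  M: [ 1  0  0  1 -2]
  [L]: (2)·0+(2)·1+(-1)·1+(2)·-2 = -3
  [M]: (2)·1+(2)·0+(-1)·0+(2)·-2 = -2
⇒ L^-3 M^-2

{"L": -3, "M": -2}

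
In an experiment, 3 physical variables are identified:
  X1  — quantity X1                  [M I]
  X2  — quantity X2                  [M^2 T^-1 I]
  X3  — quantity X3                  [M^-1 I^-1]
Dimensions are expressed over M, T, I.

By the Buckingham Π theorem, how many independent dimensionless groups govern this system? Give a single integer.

Exponent matrix [M,T,I] × [X1,X2,X3]:
  M: [ 1  2 -1]
  T: [ 0 -1  0]
  I: [ 1  1 -1]
Row reduction gives pivot columns X1,X2; rank = 2
n=3, r=2 ⇒ 1 dimensionless group

1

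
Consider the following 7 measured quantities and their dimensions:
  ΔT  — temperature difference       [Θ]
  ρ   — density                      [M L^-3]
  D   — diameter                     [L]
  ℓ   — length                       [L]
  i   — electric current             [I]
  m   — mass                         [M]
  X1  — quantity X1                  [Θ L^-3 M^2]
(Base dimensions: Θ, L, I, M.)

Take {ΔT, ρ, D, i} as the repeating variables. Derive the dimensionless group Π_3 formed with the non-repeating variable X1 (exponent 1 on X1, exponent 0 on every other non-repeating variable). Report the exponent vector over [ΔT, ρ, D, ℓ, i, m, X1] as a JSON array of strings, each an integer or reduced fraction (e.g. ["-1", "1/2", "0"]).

Exponent matrix [Θ,L,I,M] × [ΔT,ρ,D,ℓ,i,m,X1]:
  Θ: [ 1  0  0  0  0  0  1]
  L: [ 0 -3  1  1  0  0 -3]
  I: [ 0  0  0  0  1  0  0]
  M: [ 0  1  0  0  0  1  2]
Row reduction gives pivot columns ΔT,ρ,D,i; rank = 4
Pivot set = {ΔT,ρ,D,i}, free = {ℓ,m,X1}
RREF:
  r0: [   1    0    0    0    0    0    1]
  r1: [   0    1    0    0    0    1    2]
  r2: [   0    0    1    1    0    3    3]
  r3: [   0    0    0    0    1    0    0]
Fix exponent of X1 at 1, ℓ at 0, m at 0; solve each RREF row for its pivot's exponent:
  r0: exp(ΔT) + (1)·1 = 0 ⇒ exp(ΔT) = -1
  r1: exp(ρ) + (2)·1 = 0 ⇒ exp(ρ) = -2
  r2: exp(D) + (3)·1 = 0 ⇒ exp(D) = -3
  r3: exp(i) + (0)·1 = 0 ⇒ exp(i) = 0
Π_3 = ΔT^-1 · ρ^-2 · D^-3 · X1

["-1", "-2", "-3", "0", "0", "0", "1"]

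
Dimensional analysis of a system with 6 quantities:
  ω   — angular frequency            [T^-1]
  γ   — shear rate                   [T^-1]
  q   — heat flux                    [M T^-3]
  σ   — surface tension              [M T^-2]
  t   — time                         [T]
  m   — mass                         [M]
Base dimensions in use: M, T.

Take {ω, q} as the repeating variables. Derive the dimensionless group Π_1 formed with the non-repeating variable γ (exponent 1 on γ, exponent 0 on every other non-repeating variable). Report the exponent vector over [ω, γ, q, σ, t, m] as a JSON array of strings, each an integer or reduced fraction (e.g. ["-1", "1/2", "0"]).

["-1", "1", "0", "0", "0", "0"]

Dimensional matrix (M×T by ω×γ×q×σ×t×m):
  M: [ 0  0  1  1  0  1]
  T: [-1 -1 -3 -2  1  0]
Echelon form has 2 nonzero rows (pivots: ω,q)
Repeat: ω,q; free: γ,σ,t,m
RREF:
  r0: [   1    1    0   -1   -1   -3]
  r1: [   0    0    1    1    0    1]
Fix exponent of γ at 1, σ at 0, t at 0, m at 0; solve each RREF row for its pivot's exponent:
  r0: exp(ω) + (1)·1 = 0 ⇒ exp(ω) = -1
  r1: exp(q) + (0)·1 = 0 ⇒ exp(q) = 0
Π_1 = ω^-1 · γ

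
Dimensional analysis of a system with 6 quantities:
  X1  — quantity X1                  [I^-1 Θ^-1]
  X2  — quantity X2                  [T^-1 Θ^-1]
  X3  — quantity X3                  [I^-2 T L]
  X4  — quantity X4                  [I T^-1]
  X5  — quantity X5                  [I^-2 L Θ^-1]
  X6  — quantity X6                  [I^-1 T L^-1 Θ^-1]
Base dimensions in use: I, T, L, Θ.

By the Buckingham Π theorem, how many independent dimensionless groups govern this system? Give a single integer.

3

Exponent matrix [I,T,L,Θ] × [X1,X2,X3,X4,X5,X6]:
  I: [-1  0 -2  1 -2 -1]
  T: [ 0 -1  1 -1  0  1]
  L: [ 0  0  1  0  1 -1]
  Θ: [-1 -1  0  0 -1 -1]
Row reduction gives pivot columns X1,X2,X3; rank = 3
6 vars − rank 3 = 3 Π groups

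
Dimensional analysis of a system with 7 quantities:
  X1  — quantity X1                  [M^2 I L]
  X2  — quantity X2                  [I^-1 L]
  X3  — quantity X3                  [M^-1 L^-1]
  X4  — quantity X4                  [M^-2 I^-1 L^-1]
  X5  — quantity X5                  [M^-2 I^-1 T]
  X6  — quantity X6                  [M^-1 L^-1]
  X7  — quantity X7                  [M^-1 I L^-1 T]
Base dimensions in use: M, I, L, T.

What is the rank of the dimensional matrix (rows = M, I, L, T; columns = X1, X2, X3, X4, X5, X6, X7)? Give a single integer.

Exponent matrix [M,I,L,T] × [X1,X2,X3,X4,X5,X6,X7]:
  M: [ 2  0 -1 -2 -2 -1 -1]
  I: [ 1 -1  0 -1 -1  0  1]
  L: [ 1  1 -1 -1  0 -1 -1]
  T: [ 0  0  0  0  1  0  1]
RREF → pivots at {X1,X2,X5} ⇒ r = 3

3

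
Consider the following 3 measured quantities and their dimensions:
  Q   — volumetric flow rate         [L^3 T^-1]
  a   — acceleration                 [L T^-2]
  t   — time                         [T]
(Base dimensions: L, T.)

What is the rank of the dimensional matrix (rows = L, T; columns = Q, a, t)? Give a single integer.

Exponent matrix [L,T] × [Q,a,t]:
  L: [ 3  1  0]
  T: [-1 -2  1]
Row reduction gives pivot columns Q,a; rank = 2

2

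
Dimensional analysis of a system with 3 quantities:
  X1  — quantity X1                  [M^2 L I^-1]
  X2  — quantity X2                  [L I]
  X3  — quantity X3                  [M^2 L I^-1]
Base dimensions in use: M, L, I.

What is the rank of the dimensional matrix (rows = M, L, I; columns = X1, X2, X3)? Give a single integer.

2

Exponent matrix [M,L,I] × [X1,X2,X3]:
  M: [ 2  0  2]
  L: [ 1  1  1]
  I: [-1  1 -1]
Echelon form has 2 nonzero rows (pivots: X1,X2)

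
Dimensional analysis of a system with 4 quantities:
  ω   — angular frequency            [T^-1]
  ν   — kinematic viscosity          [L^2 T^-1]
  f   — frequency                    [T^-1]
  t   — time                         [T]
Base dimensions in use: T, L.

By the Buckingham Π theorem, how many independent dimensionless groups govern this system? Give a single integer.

Dimensional matrix (T×L by ω×ν×f×t):
  T: [-1 -1 -1  1]
  L: [ 0  2  0  0]
Row reduction gives pivot columns ω,ν; rank = 2
n=4, r=2 ⇒ 2 dimensionless groups

2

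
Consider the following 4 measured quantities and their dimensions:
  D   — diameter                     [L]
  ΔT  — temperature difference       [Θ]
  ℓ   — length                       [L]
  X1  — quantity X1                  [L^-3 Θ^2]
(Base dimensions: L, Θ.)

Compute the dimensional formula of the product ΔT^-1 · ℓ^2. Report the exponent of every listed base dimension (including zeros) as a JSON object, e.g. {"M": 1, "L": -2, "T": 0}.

{"L": 2, "Θ": -1}

Exponent matrix [L,Θ] × [D,ΔT,ℓ,X1]:
  L: [ 1  0  1 -3]
  Θ: [ 0  1  0  2]
  [L]: (-1)·0+(2)·1 = 2
  [Θ]: (-1)·1+(2)·0 = -1
⇒ L^2 Θ^-1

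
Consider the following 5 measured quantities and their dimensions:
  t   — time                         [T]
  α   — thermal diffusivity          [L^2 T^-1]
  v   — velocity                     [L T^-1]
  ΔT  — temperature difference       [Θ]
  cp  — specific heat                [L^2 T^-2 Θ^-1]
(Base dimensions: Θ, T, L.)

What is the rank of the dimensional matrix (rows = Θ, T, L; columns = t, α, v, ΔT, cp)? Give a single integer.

3

Write exponents as rows Θ,T,L / cols t,α,v,ΔT,cp:
  Θ: [ 0  0  0  1 -1]
  T: [ 1 -1 -1  0 -2]
  L: [ 0  2  1  0  2]
Echelon form has 3 nonzero rows (pivots: t,α,ΔT)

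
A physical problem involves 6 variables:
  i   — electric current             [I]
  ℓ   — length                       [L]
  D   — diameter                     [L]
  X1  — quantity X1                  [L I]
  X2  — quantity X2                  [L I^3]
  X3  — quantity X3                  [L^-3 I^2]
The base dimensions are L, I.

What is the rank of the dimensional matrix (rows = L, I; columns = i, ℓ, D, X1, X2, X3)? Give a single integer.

2

Write exponents as rows L,I / cols i,ℓ,D,X1,X2,X3:
  L: [ 0  1  1  1  1 -3]
  I: [ 1  0  0  1  3  2]
RREF → pivots at {i,ℓ} ⇒ r = 2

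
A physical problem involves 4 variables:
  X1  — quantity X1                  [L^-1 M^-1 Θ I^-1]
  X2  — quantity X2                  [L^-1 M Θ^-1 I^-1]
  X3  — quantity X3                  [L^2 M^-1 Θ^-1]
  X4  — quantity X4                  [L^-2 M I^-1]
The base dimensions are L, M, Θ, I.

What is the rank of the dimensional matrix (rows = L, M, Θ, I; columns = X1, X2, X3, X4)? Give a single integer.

Dimensional matrix (L×M×Θ×I by X1×X2×X3×X4):
  L: [-1 -1  2 -2]
  M: [-1  1 -1  1]
  Θ: [ 1 -1 -1  0]
  I: [-1 -1  0 -1]
RREF → pivots at {X1,X2,X3} ⇒ r = 3

3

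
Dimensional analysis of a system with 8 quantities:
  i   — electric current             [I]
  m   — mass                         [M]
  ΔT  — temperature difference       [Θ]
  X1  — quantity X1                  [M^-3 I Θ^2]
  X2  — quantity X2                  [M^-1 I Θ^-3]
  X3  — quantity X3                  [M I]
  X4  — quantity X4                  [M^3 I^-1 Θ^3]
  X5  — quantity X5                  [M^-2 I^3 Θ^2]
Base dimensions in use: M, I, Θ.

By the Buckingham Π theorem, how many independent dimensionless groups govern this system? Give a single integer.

5

Write exponents as rows M,I,Θ / cols i,m,ΔT,X1,X2,X3,X4,X5:
  M: [ 0  1  0 -3 -1  1  3 -2]
  I: [ 1  0  0  1  1  1 -1  3]
  Θ: [ 0  0  1  2 -3  0  3  2]
RREF → pivots at {i,m,ΔT} ⇒ r = 3
n=8, r=3 ⇒ 5 dimensionless groups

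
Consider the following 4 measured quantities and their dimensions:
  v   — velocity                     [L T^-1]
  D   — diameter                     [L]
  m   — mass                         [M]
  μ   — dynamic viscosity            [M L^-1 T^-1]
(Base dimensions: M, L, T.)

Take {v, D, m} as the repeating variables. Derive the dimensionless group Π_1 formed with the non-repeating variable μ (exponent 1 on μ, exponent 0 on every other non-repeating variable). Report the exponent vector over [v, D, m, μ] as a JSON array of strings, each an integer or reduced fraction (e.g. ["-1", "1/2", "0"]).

Dimensional matrix (M×L×T by v×D×m×μ):
  M: [ 0  0  1  1]
  L: [ 1  1  0 -1]
  T: [-1  0  0 -1]
RREF → pivots at {v,D,m} ⇒ r = 3
Repeat: v,D,m; free: μ
RREF:
  r0: [   1    0    0    1]
  r1: [   0    1    0   -2]
  r2: [   0    0    1    1]
Fix exponent of μ at 1; solve each RREF row for its pivot's exponent:
  r0: exp(v) + (1)·1 = 0 ⇒ exp(v) = -1
  r1: exp(D) + (-2)·1 = 0 ⇒ exp(D) = 2
  r2: exp(m) + (1)·1 = 0 ⇒ exp(m) = -1
Π_1 = v^-1 · D^2 · m^-1 · μ

["-1", "2", "-1", "1"]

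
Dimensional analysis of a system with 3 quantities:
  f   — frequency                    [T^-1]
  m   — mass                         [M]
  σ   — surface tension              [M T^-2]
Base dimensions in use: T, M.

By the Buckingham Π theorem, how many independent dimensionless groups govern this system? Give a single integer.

Write exponents as rows T,M / cols f,m,σ:
  T: [-1  0 -2]
  M: [ 0  1  1]
RREF → pivots at {f,m} ⇒ r = 2
Π count = n − r = 3 − 2 = 1

1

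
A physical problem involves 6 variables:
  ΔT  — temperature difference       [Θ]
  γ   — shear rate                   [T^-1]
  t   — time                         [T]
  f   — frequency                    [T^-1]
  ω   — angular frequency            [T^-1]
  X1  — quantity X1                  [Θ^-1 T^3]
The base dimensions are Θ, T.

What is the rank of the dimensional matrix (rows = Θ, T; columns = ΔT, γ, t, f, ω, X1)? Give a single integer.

2

Dimensional matrix (Θ×T by ΔT×γ×t×f×ω×X1):
  Θ: [ 1  0  0  0  0 -1]
  T: [ 0 -1  1 -1 -1  3]
Echelon form has 2 nonzero rows (pivots: ΔT,γ)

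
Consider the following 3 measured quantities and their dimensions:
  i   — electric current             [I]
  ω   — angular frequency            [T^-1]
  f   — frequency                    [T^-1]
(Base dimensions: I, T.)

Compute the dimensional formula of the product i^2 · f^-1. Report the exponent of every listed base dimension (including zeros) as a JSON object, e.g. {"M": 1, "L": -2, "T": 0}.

{"I": 2, "T": 1}

Dimensional matrix (I×T by i×ω×f):
  I: [ 1  0  0]
  T: [ 0 -1 -1]
  [I]: (2)·1+(-1)·0 = 2
  [T]: (2)·0+(-1)·-1 = 1
⇒ I^2 T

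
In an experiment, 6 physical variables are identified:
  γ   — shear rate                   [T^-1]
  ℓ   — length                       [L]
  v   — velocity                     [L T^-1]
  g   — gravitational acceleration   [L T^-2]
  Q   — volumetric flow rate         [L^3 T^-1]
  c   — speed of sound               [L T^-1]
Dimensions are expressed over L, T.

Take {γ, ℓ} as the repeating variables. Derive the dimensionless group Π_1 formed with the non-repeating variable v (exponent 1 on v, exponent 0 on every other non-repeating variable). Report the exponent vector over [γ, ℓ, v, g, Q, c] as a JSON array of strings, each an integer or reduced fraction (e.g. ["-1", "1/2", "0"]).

["-1", "-1", "1", "0", "0", "0"]

Write exponents as rows L,T / cols γ,ℓ,v,g,Q,c:
  L: [ 0  1  1  1  3  1]
  T: [-1  0 -1 -2 -1 -1]
RREF → pivots at {γ,ℓ} ⇒ r = 2
Pivot set = {γ,ℓ}, free = {v,g,Q,c}
RREF:
  r0: [   1    0    1    2    1    1]
  r1: [   0    1    1    1    3    1]
Fix exponent of v at 1, g at 0, Q at 0, c at 0; solve each RREF row for its pivot's exponent:
  r0: exp(γ) + (1)·1 = 0 ⇒ exp(γ) = -1
  r1: exp(ℓ) + (1)·1 = 0 ⇒ exp(ℓ) = -1
Π_1 = γ^-1 · ℓ^-1 · v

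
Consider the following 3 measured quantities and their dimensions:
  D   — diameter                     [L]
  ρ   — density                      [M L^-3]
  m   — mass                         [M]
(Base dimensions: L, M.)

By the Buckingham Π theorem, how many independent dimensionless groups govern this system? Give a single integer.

Exponent matrix [L,M] × [D,ρ,m]:
  L: [ 1 -3  0]
  M: [ 0  1  1]
Echelon form has 2 nonzero rows (pivots: D,ρ)
Π count = n − r = 3 − 2 = 1

1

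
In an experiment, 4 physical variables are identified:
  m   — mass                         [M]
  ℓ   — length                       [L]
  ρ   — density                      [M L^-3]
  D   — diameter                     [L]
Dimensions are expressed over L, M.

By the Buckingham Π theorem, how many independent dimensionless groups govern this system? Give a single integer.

2

Write exponents as rows L,M / cols m,ℓ,ρ,D:
  L: [ 0  1 -3  1]
  M: [ 1  0  1  0]
Row reduction gives pivot columns m,ℓ; rank = 2
4 vars − rank 2 = 2 Π groups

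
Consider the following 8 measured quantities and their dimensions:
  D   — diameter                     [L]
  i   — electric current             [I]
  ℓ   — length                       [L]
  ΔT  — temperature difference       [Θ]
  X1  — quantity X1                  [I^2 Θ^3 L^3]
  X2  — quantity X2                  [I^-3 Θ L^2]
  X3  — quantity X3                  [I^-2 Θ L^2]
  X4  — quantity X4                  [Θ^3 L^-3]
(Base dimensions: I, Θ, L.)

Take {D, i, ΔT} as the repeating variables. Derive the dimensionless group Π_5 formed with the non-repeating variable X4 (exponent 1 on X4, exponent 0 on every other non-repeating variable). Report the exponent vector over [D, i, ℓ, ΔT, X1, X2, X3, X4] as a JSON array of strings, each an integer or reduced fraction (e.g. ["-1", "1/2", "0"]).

["3", "0", "0", "-3", "0", "0", "0", "1"]

Exponent matrix [I,Θ,L] × [D,i,ℓ,ΔT,X1,X2,X3,X4]:
  I: [ 0  1  0  0  2 -3 -2  0]
  Θ: [ 0  0  0  1  3  1  1  3]
  L: [ 1  0  1  0  3  2  2 -3]
Row reduction gives pivot columns D,i,ΔT; rank = 3
Repeat: D,i,ΔT; free: ℓ,X1,X2,X3,X4
RREF:
  r0: [   1    0    1    0    3    2    2   -3]
  r1: [   0    1    0    0    2   -3   -2    0]
  r2: [   0    0    0    1    3    1    1    3]
Fix exponent of X4 at 1, ℓ at 0, X1 at 0, X2 at 0, X3 at 0; solve each RREF row for its pivot's exponent:
  r0: exp(D) + (-3)·1 = 0 ⇒ exp(D) = 3
  r1: exp(i) + (0)·1 = 0 ⇒ exp(i) = 0
  r2: exp(ΔT) + (3)·1 = 0 ⇒ exp(ΔT) = -3
Π_5 = D^3 · ΔT^-3 · X4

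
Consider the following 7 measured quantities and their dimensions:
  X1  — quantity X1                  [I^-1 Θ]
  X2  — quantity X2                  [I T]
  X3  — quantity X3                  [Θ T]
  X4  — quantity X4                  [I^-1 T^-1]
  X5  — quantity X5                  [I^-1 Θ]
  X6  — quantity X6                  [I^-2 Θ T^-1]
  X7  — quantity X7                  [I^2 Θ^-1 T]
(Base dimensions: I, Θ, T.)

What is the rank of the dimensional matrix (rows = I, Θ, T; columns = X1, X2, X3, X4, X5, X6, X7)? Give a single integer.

2

Write exponents as rows I,Θ,T / cols X1,X2,X3,X4,X5,X6,X7:
  I: [-1  1  0 -1 -1 -2  2]
  Θ: [ 1  0  1  0  1  1 -1]
  T: [ 0  1  1 -1  0 -1  1]
RREF → pivots at {X1,X2} ⇒ r = 2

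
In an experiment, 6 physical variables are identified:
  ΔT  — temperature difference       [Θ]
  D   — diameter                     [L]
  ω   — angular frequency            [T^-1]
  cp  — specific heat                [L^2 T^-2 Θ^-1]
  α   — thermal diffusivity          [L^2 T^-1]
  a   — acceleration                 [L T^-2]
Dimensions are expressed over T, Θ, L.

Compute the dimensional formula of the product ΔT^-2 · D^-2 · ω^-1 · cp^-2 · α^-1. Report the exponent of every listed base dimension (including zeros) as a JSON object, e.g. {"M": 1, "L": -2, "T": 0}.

Write exponents as rows T,Θ,L / cols ΔT,D,ω,cp,α,a:
  T: [ 0  0 -1 -2 -1 -2]
  Θ: [ 1  0  0 -1  0  0]
  L: [ 0  1  0  2  2  1]
  [T]: (-2)·0+(-2)·0+(-1)·-1+(-2)·-2+(-1)·-1 = 6
  [Θ]: (-2)·1+(-2)·0+(-1)·0+(-2)·-1+(-1)·0 = 0
  [L]: (-2)·0+(-2)·1+(-1)·0+(-2)·2+(-1)·2 = -8
⇒ T^6 L^-8

{"T": 6, "Θ": 0, "L": -8}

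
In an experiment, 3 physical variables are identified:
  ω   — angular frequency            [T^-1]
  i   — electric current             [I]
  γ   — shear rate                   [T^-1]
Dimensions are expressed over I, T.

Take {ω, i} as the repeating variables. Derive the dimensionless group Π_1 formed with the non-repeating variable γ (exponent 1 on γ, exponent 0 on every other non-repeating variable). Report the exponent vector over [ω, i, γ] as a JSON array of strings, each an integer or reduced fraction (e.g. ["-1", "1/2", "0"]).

Write exponents as rows I,T / cols ω,i,γ:
  I: [ 0  1  0]
  T: [-1  0 -1]
Echelon form has 2 nonzero rows (pivots: ω,i)
Repeat: ω,i; free: γ
RREF:
  r0: [   1    0    1]
  r1: [   0    1    0]
Fix exponent of γ at 1; solve each RREF row for its pivot's exponent:
  r0: exp(ω) + (1)·1 = 0 ⇒ exp(ω) = -1
  r1: exp(i) + (0)·1 = 0 ⇒ exp(i) = 0
Π_1 = ω^-1 · γ

["-1", "0", "1"]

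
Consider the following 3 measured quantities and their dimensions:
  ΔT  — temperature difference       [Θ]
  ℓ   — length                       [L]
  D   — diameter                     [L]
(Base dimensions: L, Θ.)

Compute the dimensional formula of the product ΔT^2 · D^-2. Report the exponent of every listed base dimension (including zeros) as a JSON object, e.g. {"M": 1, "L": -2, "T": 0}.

Exponent matrix [L,Θ] × [ΔT,ℓ,D]:
  L: [ 0  1  1]
  Θ: [ 1  0  0]
  [L]: (2)·0+(-2)·1 = -2
  [Θ]: (2)·1+(-2)·0 = 2
⇒ L^-2 Θ^2

{"L": -2, "Θ": 2}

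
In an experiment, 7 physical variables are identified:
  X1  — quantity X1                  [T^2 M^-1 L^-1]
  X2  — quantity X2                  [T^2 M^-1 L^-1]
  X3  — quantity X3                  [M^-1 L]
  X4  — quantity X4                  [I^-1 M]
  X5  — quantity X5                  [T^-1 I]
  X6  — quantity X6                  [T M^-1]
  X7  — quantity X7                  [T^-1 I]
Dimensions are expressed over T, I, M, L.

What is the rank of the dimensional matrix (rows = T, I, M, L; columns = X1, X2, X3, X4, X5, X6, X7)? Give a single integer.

Write exponents as rows T,I,M,L / cols X1,X2,X3,X4,X5,X6,X7:
  T: [ 2  2  0  0 -1  1 -1]
  I: [ 0  0  0 -1  1  0  1]
  M: [-1 -1 -1  1  0 -1  0]
  L: [-1 -1  1  0  0  0  0]
Echelon form has 3 nonzero rows (pivots: X1,X3,X4)

3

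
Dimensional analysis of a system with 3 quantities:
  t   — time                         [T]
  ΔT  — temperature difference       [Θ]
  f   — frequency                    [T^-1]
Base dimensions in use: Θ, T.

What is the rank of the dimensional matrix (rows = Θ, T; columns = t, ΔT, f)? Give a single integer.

2

Exponent matrix [Θ,T] × [t,ΔT,f]:
  Θ: [ 0  1  0]
  T: [ 1  0 -1]
RREF → pivots at {t,ΔT} ⇒ r = 2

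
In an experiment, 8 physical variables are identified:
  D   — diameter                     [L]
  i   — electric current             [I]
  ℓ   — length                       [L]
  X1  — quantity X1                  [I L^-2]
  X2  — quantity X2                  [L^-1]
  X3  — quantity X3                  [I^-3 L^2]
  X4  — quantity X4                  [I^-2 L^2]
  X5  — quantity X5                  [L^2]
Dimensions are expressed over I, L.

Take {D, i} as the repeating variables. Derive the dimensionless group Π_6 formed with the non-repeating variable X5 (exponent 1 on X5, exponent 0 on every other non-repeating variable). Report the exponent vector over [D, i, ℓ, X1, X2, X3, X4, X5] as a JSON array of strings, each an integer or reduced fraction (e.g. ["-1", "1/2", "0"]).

Dimensional matrix (I×L by D×i×ℓ×X1×X2×X3×X4×X5):
  I: [ 0  1  0  1  0 -3 -2  0]
  L: [ 1  0  1 -2 -1  2  2  2]
RREF → pivots at {D,i} ⇒ r = 2
Pivot set = {D,i}, free = {ℓ,X1,X2,X3,X4,X5}
RREF:
  r0: [   1    0    1   -2   -1    2    2    2]
  r1: [   0    1    0    1    0   -3   -2    0]
Fix exponent of X5 at 1, ℓ at 0, X1 at 0, X2 at 0, X3 at 0, X4 at 0; solve each RREF row for its pivot's exponent:
  r0: exp(D) + (2)·1 = 0 ⇒ exp(D) = -2
  r1: exp(i) + (0)·1 = 0 ⇒ exp(i) = 0
Π_6 = D^-2 · X5

["-2", "0", "0", "0", "0", "0", "0", "1"]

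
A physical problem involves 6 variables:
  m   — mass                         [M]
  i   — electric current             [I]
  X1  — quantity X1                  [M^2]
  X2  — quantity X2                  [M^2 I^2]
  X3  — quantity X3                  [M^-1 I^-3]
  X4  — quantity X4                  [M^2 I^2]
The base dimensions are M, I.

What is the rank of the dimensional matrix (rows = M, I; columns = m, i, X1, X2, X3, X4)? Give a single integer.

Write exponents as rows M,I / cols m,i,X1,X2,X3,X4:
  M: [ 1  0  2  2 -1  2]
  I: [ 0  1  0  2 -3  2]
Row reduction gives pivot columns m,i; rank = 2

2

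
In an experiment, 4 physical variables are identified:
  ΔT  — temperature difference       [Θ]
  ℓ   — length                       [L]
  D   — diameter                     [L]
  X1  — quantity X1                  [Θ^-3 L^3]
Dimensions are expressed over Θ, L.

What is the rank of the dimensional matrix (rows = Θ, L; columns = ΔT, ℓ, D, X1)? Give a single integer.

2

Write exponents as rows Θ,L / cols ΔT,ℓ,D,X1:
  Θ: [ 1  0  0 -3]
  L: [ 0  1  1  3]
Echelon form has 2 nonzero rows (pivots: ΔT,ℓ)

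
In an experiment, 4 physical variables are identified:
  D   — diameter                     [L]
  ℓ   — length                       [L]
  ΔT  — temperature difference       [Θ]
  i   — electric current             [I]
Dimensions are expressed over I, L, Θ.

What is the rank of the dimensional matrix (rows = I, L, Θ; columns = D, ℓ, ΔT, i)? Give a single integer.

3

Write exponents as rows I,L,Θ / cols D,ℓ,ΔT,i:
  I: [ 0  0  0  1]
  L: [ 1  1  0  0]
  Θ: [ 0  0  1  0]
RREF → pivots at {D,ΔT,i} ⇒ r = 3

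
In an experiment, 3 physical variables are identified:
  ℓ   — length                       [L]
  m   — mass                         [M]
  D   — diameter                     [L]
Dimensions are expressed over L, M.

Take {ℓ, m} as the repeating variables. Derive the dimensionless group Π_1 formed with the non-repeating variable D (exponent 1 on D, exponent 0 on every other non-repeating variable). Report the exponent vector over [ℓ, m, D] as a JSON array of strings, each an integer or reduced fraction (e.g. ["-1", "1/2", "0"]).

["-1", "0", "1"]

Write exponents as rows L,M / cols ℓ,m,D:
  L: [ 1  0  1]
  M: [ 0  1  0]
Row reduction gives pivot columns ℓ,m; rank = 2
Repeat: ℓ,m; free: D
RREF:
  r0: [   1    0    1]
  r1: [   0    1    0]
Fix exponent of D at 1; solve each RREF row for its pivot's exponent:
  r0: exp(ℓ) + (1)·1 = 0 ⇒ exp(ℓ) = -1
  r1: exp(m) + (0)·1 = 0 ⇒ exp(m) = 0
Π_1 = ℓ^-1 · D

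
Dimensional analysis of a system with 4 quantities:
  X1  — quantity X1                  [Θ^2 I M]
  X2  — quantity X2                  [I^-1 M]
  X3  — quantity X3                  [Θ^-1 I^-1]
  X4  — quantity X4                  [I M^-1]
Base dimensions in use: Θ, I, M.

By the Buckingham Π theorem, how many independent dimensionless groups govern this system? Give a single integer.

2

Write exponents as rows Θ,I,M / cols X1,X2,X3,X4:
  Θ: [ 2  0 -1  0]
  I: [ 1 -1 -1  1]
  M: [ 1  1  0 -1]
Row reduction gives pivot columns X1,X2; rank = 2
4 vars − rank 2 = 2 Π groups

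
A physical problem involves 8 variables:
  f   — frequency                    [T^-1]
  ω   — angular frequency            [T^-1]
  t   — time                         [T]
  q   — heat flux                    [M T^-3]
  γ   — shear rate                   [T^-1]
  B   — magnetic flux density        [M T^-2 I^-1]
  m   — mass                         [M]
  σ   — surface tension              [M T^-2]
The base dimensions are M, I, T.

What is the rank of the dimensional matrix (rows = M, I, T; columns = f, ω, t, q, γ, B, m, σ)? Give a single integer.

Exponent matrix [M,I,T] × [f,ω,t,q,γ,B,m,σ]:
  M: [ 0  0  0  1  0  1  1  1]
  I: [ 0  0  0  0  0 -1  0  0]
  T: [-1 -1  1 -3 -1 -2  0 -2]
RREF → pivots at {f,q,B} ⇒ r = 3

3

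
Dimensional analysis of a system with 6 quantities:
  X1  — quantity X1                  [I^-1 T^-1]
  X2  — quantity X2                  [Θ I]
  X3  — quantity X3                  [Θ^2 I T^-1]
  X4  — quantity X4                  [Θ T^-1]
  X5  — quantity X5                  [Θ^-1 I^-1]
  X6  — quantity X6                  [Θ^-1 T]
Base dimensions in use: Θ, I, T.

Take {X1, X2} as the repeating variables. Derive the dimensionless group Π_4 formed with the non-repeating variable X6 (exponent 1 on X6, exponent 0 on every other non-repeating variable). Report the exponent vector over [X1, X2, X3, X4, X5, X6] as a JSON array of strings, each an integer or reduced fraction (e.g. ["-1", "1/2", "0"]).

["1", "1", "0", "0", "0", "1"]

Write exponents as rows Θ,I,T / cols X1,X2,X3,X4,X5,X6:
  Θ: [ 0  1  2  1 -1 -1]
  I: [-1  1  1  0 -1  0]
  T: [-1  0 -1 -1  0  1]
Echelon form has 2 nonzero rows (pivots: X1,X2)
Repeat: X1,X2; free: X3,X4,X5,X6
RREF:
  r0: [   1    0    1    1    0   -1]
  r1: [   0    1    2    1   -1   -1]
  r2: [   0    0    0    0    0    0]
Fix exponent of X6 at 1, X3 at 0, X4 at 0, X5 at 0; solve each RREF row for its pivot's exponent:
  r0: exp(X1) + (-1)·1 = 0 ⇒ exp(X1) = 1
  r1: exp(X2) + (-1)·1 = 0 ⇒ exp(X2) = 1
Π_4 = X1 · X2 · X6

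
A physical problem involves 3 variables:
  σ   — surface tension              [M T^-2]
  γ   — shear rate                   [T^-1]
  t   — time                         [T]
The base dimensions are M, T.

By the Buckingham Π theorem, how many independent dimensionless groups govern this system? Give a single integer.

Exponent matrix [M,T] × [σ,γ,t]:
  M: [ 1  0  0]
  T: [-2 -1  1]
Echelon form has 2 nonzero rows (pivots: σ,γ)
Π count = n − r = 3 − 2 = 1

1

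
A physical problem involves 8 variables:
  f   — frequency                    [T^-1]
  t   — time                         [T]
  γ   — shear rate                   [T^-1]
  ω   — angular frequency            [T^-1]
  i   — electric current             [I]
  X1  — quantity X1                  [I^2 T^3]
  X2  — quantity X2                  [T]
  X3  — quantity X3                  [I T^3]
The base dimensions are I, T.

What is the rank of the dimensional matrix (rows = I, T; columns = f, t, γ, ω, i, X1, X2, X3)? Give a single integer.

2

Write exponents as rows I,T / cols f,t,γ,ω,i,X1,X2,X3:
  I: [ 0  0  0  0  1  2  0  1]
  T: [-1  1 -1 -1  0  3  1  3]
Row reduction gives pivot columns f,i; rank = 2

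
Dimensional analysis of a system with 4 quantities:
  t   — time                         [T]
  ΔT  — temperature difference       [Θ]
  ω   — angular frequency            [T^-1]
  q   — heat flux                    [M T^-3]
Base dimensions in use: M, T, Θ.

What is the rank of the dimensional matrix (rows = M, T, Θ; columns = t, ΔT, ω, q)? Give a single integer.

3

Dimensional matrix (M×T×Θ by t×ΔT×ω×q):
  M: [ 0  0  0  1]
  T: [ 1  0 -1 -3]
  Θ: [ 0  1  0  0]
Row reduction gives pivot columns t,ΔT,q; rank = 3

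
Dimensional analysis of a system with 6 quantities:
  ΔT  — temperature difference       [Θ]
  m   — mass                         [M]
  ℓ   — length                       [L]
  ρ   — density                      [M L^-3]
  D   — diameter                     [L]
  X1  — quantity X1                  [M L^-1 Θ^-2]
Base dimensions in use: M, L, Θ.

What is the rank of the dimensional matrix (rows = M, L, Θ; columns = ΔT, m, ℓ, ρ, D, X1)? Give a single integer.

Dimensional matrix (M×L×Θ by ΔT×m×ℓ×ρ×D×X1):
  M: [ 0  1  0  1  0  1]
  L: [ 0  0  1 -3  1 -1]
  Θ: [ 1  0  0  0  0 -2]
RREF → pivots at {ΔT,m,ℓ} ⇒ r = 3

3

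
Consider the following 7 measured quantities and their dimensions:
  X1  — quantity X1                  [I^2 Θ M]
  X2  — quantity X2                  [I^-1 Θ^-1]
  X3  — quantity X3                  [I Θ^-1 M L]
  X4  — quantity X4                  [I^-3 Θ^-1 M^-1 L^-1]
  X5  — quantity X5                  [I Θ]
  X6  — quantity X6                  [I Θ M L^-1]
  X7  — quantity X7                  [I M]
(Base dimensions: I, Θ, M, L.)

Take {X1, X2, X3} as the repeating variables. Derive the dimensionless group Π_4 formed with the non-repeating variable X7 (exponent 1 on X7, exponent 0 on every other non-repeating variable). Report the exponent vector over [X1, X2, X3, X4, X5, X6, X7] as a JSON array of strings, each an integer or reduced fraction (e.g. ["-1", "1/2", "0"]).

["-1", "-1", "0", "0", "0", "0", "1"]

Dimensional matrix (I×Θ×M×L by X1×X2×X3×X4×X5×X6×X7):
  I: [ 2 -1  1 -3  1  1  1]
  Θ: [ 1 -1 -1 -1  1  1  0]
  M: [ 1  0  1 -1  0  1  1]
  L: [ 0  0  1 -1  0 -1  0]
RREF → pivots at {X1,X2,X3} ⇒ r = 3
Pivot set = {X1,X2,X3}, free = {X4,X5,X6,X7}
RREF:
  r0: [   1    0    0    0    0    2    1]
  r1: [   0    1    0    2   -1    2    1]
  r2: [   0    0    1   -1    0   -1    0]
  r3: [   0    0    0    0    0    0    0]
Fix exponent of X7 at 1, X4 at 0, X5 at 0, X6 at 0; solve each RREF row for its pivot's exponent:
  r0: exp(X1) + (1)·1 = 0 ⇒ exp(X1) = -1
  r1: exp(X2) + (1)·1 = 0 ⇒ exp(X2) = -1
  r2: exp(X3) + (0)·1 = 0 ⇒ exp(X3) = 0
Π_4 = X1^-1 · X2^-1 · X7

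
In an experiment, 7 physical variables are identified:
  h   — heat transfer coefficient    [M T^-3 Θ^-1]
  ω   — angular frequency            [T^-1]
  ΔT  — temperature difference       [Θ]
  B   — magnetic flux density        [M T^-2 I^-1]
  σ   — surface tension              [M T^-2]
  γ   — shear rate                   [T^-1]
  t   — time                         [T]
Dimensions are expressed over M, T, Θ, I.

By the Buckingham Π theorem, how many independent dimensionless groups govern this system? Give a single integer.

3

Exponent matrix [M,T,Θ,I] × [h,ω,ΔT,B,σ,γ,t]:
  M: [ 1  0  0  1  1  0  0]
  T: [-3 -1  0 -2 -2 -1  1]
  Θ: [-1  0  1  0  0  0  0]
  I: [ 0  0  0 -1  0  0  0]
Row reduction gives pivot columns h,ω,ΔT,B; rank = 4
Π count = n − r = 7 − 4 = 3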